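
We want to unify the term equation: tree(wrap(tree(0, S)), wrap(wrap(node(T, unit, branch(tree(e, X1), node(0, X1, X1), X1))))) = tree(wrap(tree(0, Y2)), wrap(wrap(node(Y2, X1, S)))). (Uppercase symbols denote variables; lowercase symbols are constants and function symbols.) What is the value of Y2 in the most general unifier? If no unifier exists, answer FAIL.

branch(tree(e, unit), node(0, unit, unit), unit)

Decompose tree/2: wrap(tree(0, S)) = wrap(tree(0, Y2)),  wrap(wrap(node(T, unit, branch(tree(e, X1), node(0, X1, X1), X1)))) = wrap(wrap(node(Y2, X1, S))).
Decompose wrap/1: tree(0, S) = tree(0, Y2).
Decompose tree/2: 0 = 0,  S = Y2.
Delete trivial equation 0 = 0.
Bind S := Y2; substituting into the remaining equation gives: wrap(wrap(node(T, unit, branch(tree(e, X1), node(0, X1, X1), X1)))) = wrap(wrap(node(Y2, X1, Y2))).
Decompose wrap/1: wrap(node(T, unit, branch(tree(e, X1), node(0, X1, X1), X1))) = wrap(node(Y2, X1, Y2)).
Decompose wrap/1: node(T, unit, branch(tree(e, X1), node(0, X1, X1), X1)) = node(Y2, X1, Y2).
Decompose node/3: T = Y2,  unit = X1,  branch(tree(e, X1), node(0, X1, X1), X1) = Y2.
Bind T := Y2; no other remaining equation mentions T.
Bind X1 := unit; substituting into the remaining equation gives: branch(tree(e, unit), node(0, unit, unit), unit) = Y2.
Bind Y2 := branch(tree(e, unit), node(0, unit, unit), unit). Substituting into the earlier bindings gives S := branch(tree(e, unit), node(0, unit, unit), unit), T := branch(tree(e, unit), node(0, unit, unit), unit).
MGU = { S ↦ branch(tree(e, unit), node(0, unit, unit), unit), T ↦ branch(tree(e, unit), node(0, unit, unit), unit), X1 ↦ unit, Y2 ↦ branch(tree(e, unit), node(0, unit, unit), unit) }, so Y2 ↦ branch(tree(e, unit), node(0, unit, unit), unit).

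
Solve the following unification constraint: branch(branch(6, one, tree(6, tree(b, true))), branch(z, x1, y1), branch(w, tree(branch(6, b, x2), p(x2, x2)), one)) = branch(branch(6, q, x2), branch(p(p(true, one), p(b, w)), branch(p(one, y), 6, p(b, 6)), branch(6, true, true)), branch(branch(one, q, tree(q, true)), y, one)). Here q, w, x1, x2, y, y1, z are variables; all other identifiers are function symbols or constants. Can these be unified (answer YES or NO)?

Decompose branch/3: branch(6, one, tree(6, tree(b, true))) = branch(6, q, x2),  branch(z, x1, y1) = branch(p(p(true, one), p(b, w)), branch(p(one, y), 6, p(b, 6)), branch(6, true, true)),  branch(w, tree(branch(6, b, x2), p(x2, x2)), one) = branch(branch(one, q, tree(q, true)), y, one).
Decompose branch/3: 6 = 6,  one = q,  tree(6, tree(b, true)) = x2.
Delete trivial equation 6 = 6.
Bind q := one; substituting into the one remaining equation that mentions q gives: branch(w, tree(branch(6, b, x2), p(x2, x2)), one) = branch(branch(one, one, tree(one, true)), y, one).
Bind x2 := tree(6, tree(b, true)); substituting into the one remaining equation that mentions x2 gives: branch(w, tree(branch(6, b, tree(6, tree(b, true))), p(tree(6, tree(b, true)), tree(6, tree(b, true)))), one) = branch(branch(one, one, tree(one, true)), y, one).
Decompose branch/3: z = p(p(true, one), p(b, w)),  x1 = branch(p(one, y), 6, p(b, 6)),  y1 = branch(6, true, true).
Bind z := p(p(true, one), p(b, w)); no other remaining equation mentions z.
Bind x1 := branch(p(one, y), 6, p(b, 6)); no other remaining equation mentions x1.
Bind y1 := branch(6, true, true); no other remaining equation mentions y1.
Decompose branch/3: w = branch(one, one, tree(one, true)),  tree(branch(6, b, tree(6, tree(b, true))), p(tree(6, tree(b, true)), tree(6, tree(b, true)))) = y,  one = one.
Bind w := branch(one, one, tree(one, true)); no other remaining equation mentions w. Substituting into the earlier binding gives z := p(p(true, one), p(b, branch(one, one, tree(one, true)))).
Bind y := tree(branch(6, b, tree(6, tree(b, true))), p(tree(6, tree(b, true)), tree(6, tree(b, true)))); no other remaining equation mentions y. Substituting into the earlier binding gives x1 := branch(p(one, tree(branch(6, b, tree(6, tree(b, true))), p(tree(6, tree(b, true)), tree(6, tree(b, true))))), 6, p(b, 6)).
Delete trivial equation one = one.
No equations remain and no clash or occurs-check failure arose, so a unifier exists.

YES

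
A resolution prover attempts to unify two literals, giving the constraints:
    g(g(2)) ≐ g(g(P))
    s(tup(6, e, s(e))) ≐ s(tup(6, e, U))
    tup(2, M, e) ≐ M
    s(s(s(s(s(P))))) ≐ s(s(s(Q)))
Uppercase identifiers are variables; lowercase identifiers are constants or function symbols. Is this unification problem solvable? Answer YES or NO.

Decompose g/1: g(2) ≐ g(P).
Decompose g/1: 2 ≐ P.
Bind P := 2; substituting into the one remaining equation that mentions P gives: s(s(s(s(s(2))))) ≐ s(s(s(Q))).
Decompose s/1: tup(6, e, s(e)) ≐ tup(6, e, U).
Decompose tup/3: 6 ≐ 6,  e ≐ e,  s(e) ≐ U.
Delete trivial equation 6 ≐ 6.
Delete trivial equation e ≐ e.
Bind U := s(e); no other remaining equation mentions U.
Occurs check fails: M occurs in tup(2, M, e); the equation M ≐ tup(2, M, e) has no finite solution.

NO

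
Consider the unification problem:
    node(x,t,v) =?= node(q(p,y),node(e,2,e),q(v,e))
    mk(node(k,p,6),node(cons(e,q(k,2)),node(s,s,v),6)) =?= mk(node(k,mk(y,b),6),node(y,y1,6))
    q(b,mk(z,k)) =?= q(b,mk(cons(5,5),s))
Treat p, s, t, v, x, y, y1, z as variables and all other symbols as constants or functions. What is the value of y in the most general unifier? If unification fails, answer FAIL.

Decompose node/3: x =?= q(p,y),  t =?= node(e,2,e),  v =?= q(v,e).
Bind x := q(p,y); no other remaining equation mentions x.
Bind t := node(e,2,e); no other remaining equation mentions t.
Occurs check fails: v occurs in q(v,e); the equation v =?= q(v,e) has no finite solution.

FAIL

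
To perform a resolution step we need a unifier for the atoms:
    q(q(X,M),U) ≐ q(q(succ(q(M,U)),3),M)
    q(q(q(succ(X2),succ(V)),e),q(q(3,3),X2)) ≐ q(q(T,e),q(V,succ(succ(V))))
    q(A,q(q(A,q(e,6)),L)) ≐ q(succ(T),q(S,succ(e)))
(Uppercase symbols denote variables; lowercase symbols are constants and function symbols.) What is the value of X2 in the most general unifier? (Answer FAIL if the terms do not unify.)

succ(succ(q(3,3)))

Decompose q/2: q(X,M) ≐ q(succ(q(M,U)),3),  U ≐ M.
Decompose q/2: X ≐ succ(q(M,U)),  M ≐ 3.
Bind X := succ(q(M,U)); no other remaining equation mentions X.
Bind M := 3; substituting into the one remaining equation that mentions M gives: U ≐ 3. Substituting into the earlier binding gives X := succ(q(3,U)).
Bind U := 3; no other remaining equation mentions U. Substituting into the earlier binding gives X := succ(q(3,3)).
Decompose q/2: q(q(succ(X2),succ(V)),e) ≐ q(T,e),  q(q(3,3),X2) ≐ q(V,succ(succ(V))).
Decompose q/2: q(succ(X2),succ(V)) ≐ T,  e ≐ e.
Bind T := q(succ(X2),succ(V)); substituting into the one remaining equation that mentions T gives: q(A,q(q(A,q(e,6)),L)) ≐ q(succ(q(succ(X2),succ(V))),q(S,succ(e))).
Delete trivial equation e ≐ e.
Decompose q/2: q(3,3) ≐ V,  X2 ≐ succ(succ(V)).
Bind V := q(3,3); substituting into the remaining equations gives: X2 ≐ succ(succ(q(3,3))),  q(A,q(q(A,q(e,6)),L)) ≐ q(succ(q(succ(X2),succ(q(3,3)))),q(S,succ(e))). Substituting into the earlier binding gives T := q(succ(X2),succ(q(3,3))).
Bind X2 := succ(succ(q(3,3))); substituting into the remaining equation gives: q(A,q(q(A,q(e,6)),L)) ≐ q(succ(q(succ(succ(succ(q(3,3)))),succ(q(3,3)))),q(S,succ(e))). Substituting into the earlier binding gives T := q(succ(succ(succ(q(3,3)))),succ(q(3,3))).
Decompose q/2: A ≐ succ(q(succ(succ(succ(q(3,3)))),succ(q(3,3)))),  q(q(A,q(e,6)),L) ≐ q(S,succ(e)).
Bind A := succ(q(succ(succ(succ(q(3,3)))),succ(q(3,3)))); substituting into the remaining equation gives: q(q(succ(q(succ(succ(succ(q(3,3)))),succ(q(3,3)))),q(e,6)),L) ≐ q(S,succ(e)).
Decompose q/2: q(succ(q(succ(succ(succ(q(3,3)))),succ(q(3,3)))),q(e,6)) ≐ S,  L ≐ succ(e).
Bind S := q(succ(q(succ(succ(succ(q(3,3)))),succ(q(3,3)))),q(e,6)); no other remaining equation mentions S.
Bind L := succ(e).
MGU = { X := succ(q(3,3)), M := 3, U := 3, T := q(succ(succ(succ(q(3,3)))),succ(q(3,3))), V := q(3,3), X2 := succ(succ(q(3,3))), A := succ(q(succ(succ(succ(q(3,3)))),succ(q(3,3)))), S := q(succ(q(succ(succ(succ(q(3,3)))),succ(q(3,3)))),q(e,6)), L := succ(e) }, so X2 := succ(succ(q(3,3))).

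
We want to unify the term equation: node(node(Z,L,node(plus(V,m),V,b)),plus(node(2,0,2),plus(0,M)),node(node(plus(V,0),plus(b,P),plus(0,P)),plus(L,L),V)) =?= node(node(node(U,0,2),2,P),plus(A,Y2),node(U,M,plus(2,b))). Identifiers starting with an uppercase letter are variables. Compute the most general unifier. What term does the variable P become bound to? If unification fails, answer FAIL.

node(plus(plus(2,b),m),plus(2,b),b)

Decompose node/3: node(Z,L,node(plus(V,m),V,b)) =?= node(node(U,0,2),2,P),  plus(node(2,0,2),plus(0,M)) =?= plus(A,Y2),  node(node(plus(V,0),plus(b,P),plus(0,P)),plus(L,L),V) =?= node(U,M,plus(2,b)).
Decompose node/3: Z =?= node(U,0,2),  L =?= 2,  node(plus(V,m),V,b) =?= P.
Bind Z := node(U,0,2); no other remaining equation mentions Z.
Bind L := 2; substituting into the one remaining equation that mentions L gives: node(node(plus(V,0),plus(b,P),plus(0,P)),plus(2,2),V) =?= node(U,M,plus(2,b)).
Bind P := node(plus(V,m),V,b); substituting into the one remaining equation that mentions P gives: node(node(plus(V,0),plus(b,node(plus(V,m),V,b)),plus(0,node(plus(V,m),V,b))),plus(2,2),V) =?= node(U,M,plus(2,b)).
Decompose plus/2: node(2,0,2) =?= A,  plus(0,M) =?= Y2.
Bind A := node(2,0,2); no other remaining equation mentions A.
Bind Y2 := plus(0,M); no other remaining equation mentions Y2.
Decompose node/3: node(plus(V,0),plus(b,node(plus(V,m),V,b)),plus(0,node(plus(V,m),V,b))) =?= U,  plus(2,2) =?= M,  V =?= plus(2,b).
Bind U := node(plus(V,0),plus(b,node(plus(V,m),V,b)),plus(0,node(plus(V,m),V,b))); no other remaining equation mentions U. Substituting into the earlier binding gives Z := node(node(plus(V,0),plus(b,node(plus(V,m),V,b)),plus(0,node(plus(V,m),V,b))),0,2).
Bind M := plus(2,2); no other remaining equation mentions M. Substituting into the earlier binding gives Y2 := plus(0,plus(2,2)).
Bind V := plus(2,b). Substituting into the earlier bindings gives Z := node(node(plus(plus(2,b),0),plus(b,node(plus(plus(2,b),m),plus(2,b),b)),plus(0,node(plus(plus(2,b),m),plus(2,b),b))),0,2), P := node(plus(plus(2,b),m),plus(2,b),b), U := node(plus(plus(2,b),0),plus(b,node(plus(plus(2,b),m),plus(2,b),b)),plus(0,node(plus(plus(2,b),m),plus(2,b),b))).
MGU = { Z -> node(node(plus(plus(2,b),0),plus(b,node(plus(plus(2,b),m),plus(2,b),b)),plus(0,node(plus(plus(2,b),m),plus(2,b),b))),0,2), L -> 2, P -> node(plus(plus(2,b),m),plus(2,b),b), A -> node(2,0,2), Y2 -> plus(0,plus(2,2)), U -> node(plus(plus(2,b),0),plus(b,node(plus(plus(2,b),m),plus(2,b),b)),plus(0,node(plus(plus(2,b),m),plus(2,b),b))), M -> plus(2,2), V -> plus(2,b) }, so P -> node(plus(plus(2,b),m),plus(2,b),b).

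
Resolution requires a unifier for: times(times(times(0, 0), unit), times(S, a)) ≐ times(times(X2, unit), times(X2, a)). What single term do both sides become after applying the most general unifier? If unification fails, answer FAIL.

Decompose times/2: times(times(0, 0), unit) ≐ times(X2, unit),  times(S, a) ≐ times(X2, a).
Decompose times/2: times(0, 0) ≐ X2,  unit ≐ unit.
Bind X2 := times(0, 0); substituting into the one remaining equation that mentions X2 gives: times(S, a) ≐ times(times(0, 0), a).
Delete trivial equation unit ≐ unit.
Decompose times/2: S ≐ times(0, 0),  a ≐ a.
Bind S := times(0, 0); no other remaining equation mentions S.
Delete trivial equation a ≐ a.
Applying the MGU to either side gives times(times(times(0, 0), unit), times(times(0, 0), a)).

times(times(times(0, 0), unit), times(times(0, 0), a))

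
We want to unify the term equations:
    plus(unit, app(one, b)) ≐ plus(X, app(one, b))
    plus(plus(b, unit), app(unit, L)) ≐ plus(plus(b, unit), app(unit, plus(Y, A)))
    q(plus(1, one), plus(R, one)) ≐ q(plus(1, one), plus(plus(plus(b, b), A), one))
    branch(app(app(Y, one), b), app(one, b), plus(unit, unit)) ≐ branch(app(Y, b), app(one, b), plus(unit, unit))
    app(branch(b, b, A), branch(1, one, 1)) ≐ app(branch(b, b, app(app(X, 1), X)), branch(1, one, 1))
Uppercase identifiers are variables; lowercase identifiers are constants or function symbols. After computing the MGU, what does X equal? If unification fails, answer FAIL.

Decompose plus/2: unit ≐ X,  app(one, b) ≐ app(one, b).
Bind X := unit; substituting into the one remaining equation that mentions X gives: app(branch(b, b, A), branch(1, one, 1)) ≐ app(branch(b, b, app(app(unit, 1), unit)), branch(1, one, 1)).
Delete trivial equation app(one, b) ≐ app(one, b).
Decompose plus/2: plus(b, unit) ≐ plus(b, unit),  app(unit, L) ≐ app(unit, plus(Y, A)).
Delete trivial equation plus(b, unit) ≐ plus(b, unit).
Decompose app/2: unit ≐ unit,  L ≐ plus(Y, A).
Delete trivial equation unit ≐ unit.
Bind L := plus(Y, A); no other remaining equation mentions L.
Decompose q/2: plus(1, one) ≐ plus(1, one),  plus(R, one) ≐ plus(plus(plus(b, b), A), one).
Delete trivial equation plus(1, one) ≐ plus(1, one).
Decompose plus/2: R ≐ plus(plus(b, b), A),  one ≐ one.
Bind R := plus(plus(b, b), A); no other remaining equation mentions R.
Delete trivial equation one ≐ one.
Decompose branch/3: app(app(Y, one), b) ≐ app(Y, b),  app(one, b) ≐ app(one, b),  plus(unit, unit) ≐ plus(unit, unit).
Decompose app/2: app(Y, one) ≐ Y,  b ≐ b.
Occurs check fails: Y occurs in app(Y, one); the equation Y ≐ app(Y, one) has no finite solution.

FAIL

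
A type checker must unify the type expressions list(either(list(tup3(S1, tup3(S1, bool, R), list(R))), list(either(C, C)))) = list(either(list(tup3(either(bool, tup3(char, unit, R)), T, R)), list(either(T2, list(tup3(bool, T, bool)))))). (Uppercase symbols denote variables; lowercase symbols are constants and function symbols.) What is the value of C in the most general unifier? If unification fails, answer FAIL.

FAIL

Decompose list/1: either(list(tup3(S1, tup3(S1, bool, R), list(R))), list(either(C, C))) = either(list(tup3(either(bool, tup3(char, unit, R)), T, R)), list(either(T2, list(tup3(bool, T, bool))))).
Decompose either/2: list(tup3(S1, tup3(S1, bool, R), list(R))) = list(tup3(either(bool, tup3(char, unit, R)), T, R)),  list(either(C, C)) = list(either(T2, list(tup3(bool, T, bool)))).
Decompose list/1: tup3(S1, tup3(S1, bool, R), list(R)) = tup3(either(bool, tup3(char, unit, R)), T, R).
Decompose tup3/3: S1 = either(bool, tup3(char, unit, R)),  tup3(S1, bool, R) = T,  list(R) = R.
Bind S1 := either(bool, tup3(char, unit, R)); substituting into the one remaining equation that mentions S1 gives: tup3(either(bool, tup3(char, unit, R)), bool, R) = T.
Bind T := tup3(either(bool, tup3(char, unit, R)), bool, R); substituting into the one remaining equation that mentions T gives: list(either(C, C)) = list(either(T2, list(tup3(bool, tup3(either(bool, tup3(char, unit, R)), bool, R), bool)))).
Occurs check fails: R occurs in list(R); the equation R = list(R) has no finite solution.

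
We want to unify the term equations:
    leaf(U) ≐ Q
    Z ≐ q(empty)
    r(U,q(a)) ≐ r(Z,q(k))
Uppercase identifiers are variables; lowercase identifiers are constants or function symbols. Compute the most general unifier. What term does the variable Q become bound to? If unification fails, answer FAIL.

FAIL

Bind Q := leaf(U); no other remaining equation mentions Q.
Bind Z := q(empty); substituting into the remaining equation gives: r(U,q(a)) ≐ r(q(empty),q(k)).
Decompose r/2: U ≐ q(empty),  q(a) ≐ q(k).
Bind U := q(empty); no other remaining equation mentions U. Substituting into the earlier binding gives Q := leaf(q(empty)).
Decompose q/1: a ≐ k.
Clash: constants a and k differ; no unifier exists.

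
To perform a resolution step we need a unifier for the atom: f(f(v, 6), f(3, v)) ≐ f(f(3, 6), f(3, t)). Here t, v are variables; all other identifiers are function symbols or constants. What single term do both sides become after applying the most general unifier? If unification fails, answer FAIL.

f(f(3, 6), f(3, 3))

Decompose f/2: f(v, 6) ≐ f(3, 6),  f(3, v) ≐ f(3, t).
Decompose f/2: v ≐ 3,  6 ≐ 6.
Bind v := 3; substituting into the one remaining equation that mentions v gives: f(3, 3) ≐ f(3, t).
Delete trivial equation 6 ≐ 6.
Decompose f/2: 3 ≐ 3,  3 ≐ t.
Delete trivial equation 3 ≐ 3.
Bind t := 3.
Applying the MGU to either side gives f(f(3, 6), f(3, 3)).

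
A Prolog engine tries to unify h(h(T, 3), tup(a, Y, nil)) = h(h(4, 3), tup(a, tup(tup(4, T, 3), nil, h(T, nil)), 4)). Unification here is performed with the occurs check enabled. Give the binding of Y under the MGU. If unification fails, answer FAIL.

FAIL

Decompose h/2: h(T, 3) = h(4, 3),  tup(a, Y, nil) = tup(a, tup(tup(4, T, 3), nil, h(T, nil)), 4).
Decompose h/2: T = 4,  3 = 3.
Bind T := 4; substituting into the one remaining equation that mentions T gives: tup(a, Y, nil) = tup(a, tup(tup(4, 4, 3), nil, h(4, nil)), 4).
Delete trivial equation 3 = 3.
Decompose tup/3: a = a,  Y = tup(tup(4, 4, 3), nil, h(4, nil)),  nil = 4.
Delete trivial equation a = a.
Bind Y := tup(tup(4, 4, 3), nil, h(4, nil)); no other remaining equation mentions Y.
Clash: constants nil and 4 differ; no unifier exists.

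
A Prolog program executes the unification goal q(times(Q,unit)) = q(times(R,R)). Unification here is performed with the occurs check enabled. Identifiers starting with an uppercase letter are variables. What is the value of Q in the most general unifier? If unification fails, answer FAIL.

unit

Decompose q/1: times(Q,unit) = times(R,R).
Decompose times/2: Q = R,  unit = R.
Bind Q := R; no other remaining equation mentions Q.
Bind R := unit. Substituting into the earlier binding gives Q := unit.
MGU = { Q -> unit, R -> unit }, so Q -> unit.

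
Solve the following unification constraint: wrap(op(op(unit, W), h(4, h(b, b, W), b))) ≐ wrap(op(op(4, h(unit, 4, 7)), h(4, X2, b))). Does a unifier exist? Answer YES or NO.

Decompose wrap/1: op(op(unit, W), h(4, h(b, b, W), b)) ≐ op(op(4, h(unit, 4, 7)), h(4, X2, b)).
Decompose op/2: op(unit, W) ≐ op(4, h(unit, 4, 7)),  h(4, h(b, b, W), b) ≐ h(4, X2, b).
Decompose op/2: unit ≐ 4,  W ≐ h(unit, 4, 7).
Clash: constants unit and 4 differ; no unifier exists.

NO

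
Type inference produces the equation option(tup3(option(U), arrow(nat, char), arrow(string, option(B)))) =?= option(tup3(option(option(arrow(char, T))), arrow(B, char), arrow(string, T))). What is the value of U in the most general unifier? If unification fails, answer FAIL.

Decompose option/1: tup3(option(U), arrow(nat, char), arrow(string, option(B))) =?= tup3(option(option(arrow(char, T))), arrow(B, char), arrow(string, T)).
Decompose tup3/3: option(U) =?= option(option(arrow(char, T))),  arrow(nat, char) =?= arrow(B, char),  arrow(string, option(B)) =?= arrow(string, T).
Decompose option/1: U =?= option(arrow(char, T)).
Bind U := option(arrow(char, T)); no other remaining equation mentions U.
Decompose arrow/2: nat =?= B,  char =?= char.
Bind B := nat; substituting into the one remaining equation that mentions B gives: arrow(string, option(nat)) =?= arrow(string, T).
Delete trivial equation char =?= char.
Decompose arrow/2: string =?= string,  option(nat) =?= T.
Delete trivial equation string =?= string.
Bind T := option(nat). Substituting into the earlier binding gives U := option(arrow(char, option(nat))).
MGU = { U := option(arrow(char, option(nat))), B := nat, T := option(nat) }, so U := option(arrow(char, option(nat))).

option(arrow(char, option(nat)))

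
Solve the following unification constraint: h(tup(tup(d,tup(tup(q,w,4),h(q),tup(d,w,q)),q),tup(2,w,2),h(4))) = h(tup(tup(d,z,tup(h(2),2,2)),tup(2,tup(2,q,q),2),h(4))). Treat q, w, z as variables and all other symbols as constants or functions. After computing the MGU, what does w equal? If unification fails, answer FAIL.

Decompose h/1: tup(tup(d,tup(tup(q,w,4),h(q),tup(d,w,q)),q),tup(2,w,2),h(4)) = tup(tup(d,z,tup(h(2),2,2)),tup(2,tup(2,q,q),2),h(4)).
Decompose tup/3: tup(d,tup(tup(q,w,4),h(q),tup(d,w,q)),q) = tup(d,z,tup(h(2),2,2)),  tup(2,w,2) = tup(2,tup(2,q,q),2),  h(4) = h(4).
Decompose tup/3: d = d,  tup(tup(q,w,4),h(q),tup(d,w,q)) = z,  q = tup(h(2),2,2).
Delete trivial equation d = d.
Bind z := tup(tup(q,w,4),h(q),tup(d,w,q)); no other remaining equation mentions z.
Bind q := tup(h(2),2,2); substituting into the one remaining equation that mentions q gives: tup(2,w,2) = tup(2,tup(2,tup(h(2),2,2),tup(h(2),2,2)),2). Substituting into the earlier binding gives z := tup(tup(tup(h(2),2,2),w,4),h(tup(h(2),2,2)),tup(d,w,tup(h(2),2,2))).
Decompose tup/3: 2 = 2,  w = tup(2,tup(h(2),2,2),tup(h(2),2,2)),  2 = 2.
Delete trivial equation 2 = 2.
Bind w := tup(2,tup(h(2),2,2),tup(h(2),2,2)); no other remaining equation mentions w. Substituting into the earlier binding gives z := tup(tup(tup(h(2),2,2),tup(2,tup(h(2),2,2),tup(h(2),2,2)),4),h(tup(h(2),2,2)),tup(d,tup(2,tup(h(2),2,2),tup(h(2),2,2)),tup(h(2),2,2))).
Delete trivial equation 2 = 2.
Delete trivial equation h(4) = h(4).
MGU = { z ↦ tup(tup(tup(h(2),2,2),tup(2,tup(h(2),2,2),tup(h(2),2,2)),4),h(tup(h(2),2,2)),tup(d,tup(2,tup(h(2),2,2),tup(h(2),2,2)),tup(h(2),2,2))), q ↦ tup(h(2),2,2), w ↦ tup(2,tup(h(2),2,2),tup(h(2),2,2)) }, so w ↦ tup(2,tup(h(2),2,2),tup(h(2),2,2)).

tup(2,tup(h(2),2,2),tup(h(2),2,2))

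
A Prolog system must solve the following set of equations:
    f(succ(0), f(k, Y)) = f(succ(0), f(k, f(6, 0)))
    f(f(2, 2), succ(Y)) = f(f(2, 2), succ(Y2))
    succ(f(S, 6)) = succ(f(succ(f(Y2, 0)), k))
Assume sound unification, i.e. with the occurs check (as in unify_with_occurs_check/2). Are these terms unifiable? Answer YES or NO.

Decompose f/2: succ(0) = succ(0),  f(k, Y) = f(k, f(6, 0)).
Delete trivial equation succ(0) = succ(0).
Decompose f/2: k = k,  Y = f(6, 0).
Delete trivial equation k = k.
Bind Y := f(6, 0); substituting into the one remaining equation that mentions Y gives: f(f(2, 2), succ(f(6, 0))) = f(f(2, 2), succ(Y2)).
Decompose f/2: f(2, 2) = f(2, 2),  succ(f(6, 0)) = succ(Y2).
Delete trivial equation f(2, 2) = f(2, 2).
Decompose succ/1: f(6, 0) = Y2.
Bind Y2 := f(6, 0); substituting into the remaining equation gives: succ(f(S, 6)) = succ(f(succ(f(f(6, 0), 0)), k)).
Decompose succ/1: f(S, 6) = f(succ(f(f(6, 0), 0)), k).
Decompose f/2: S = succ(f(f(6, 0), 0)),  6 = k.
Bind S := succ(f(f(6, 0), 0)); no other remaining equation mentions S.
Clash: constants 6 and k differ; no unifier exists.

NO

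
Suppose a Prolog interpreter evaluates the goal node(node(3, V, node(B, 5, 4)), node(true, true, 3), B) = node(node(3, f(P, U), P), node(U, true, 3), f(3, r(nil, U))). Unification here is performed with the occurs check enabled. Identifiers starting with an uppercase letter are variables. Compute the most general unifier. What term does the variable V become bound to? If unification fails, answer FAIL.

f(node(f(3, r(nil, true)), 5, 4), true)

Decompose node/3: node(3, V, node(B, 5, 4)) = node(3, f(P, U), P),  node(true, true, 3) = node(U, true, 3),  B = f(3, r(nil, U)).
Decompose node/3: 3 = 3,  V = f(P, U),  node(B, 5, 4) = P.
Delete trivial equation 3 = 3.
Bind V := f(P, U); no other remaining equation mentions V.
Bind P := node(B, 5, 4); no other remaining equation mentions P. Substituting into the earlier binding gives V := f(node(B, 5, 4), U).
Decompose node/3: true = U,  true = true,  3 = 3.
Bind U := true; substituting into the one remaining equation that mentions U gives: B = f(3, r(nil, true)). Substituting into the earlier binding gives V := f(node(B, 5, 4), true).
Delete trivial equation true = true.
Delete trivial equation 3 = 3.
Bind B := f(3, r(nil, true)). Substituting into the earlier bindings gives V := f(node(f(3, r(nil, true)), 5, 4), true), P := node(f(3, r(nil, true)), 5, 4).
MGU = { V -> f(node(f(3, r(nil, true)), 5, 4), true), P -> node(f(3, r(nil, true)), 5, 4), U -> true, B -> f(3, r(nil, true)) }, so V -> f(node(f(3, r(nil, true)), 5, 4), true).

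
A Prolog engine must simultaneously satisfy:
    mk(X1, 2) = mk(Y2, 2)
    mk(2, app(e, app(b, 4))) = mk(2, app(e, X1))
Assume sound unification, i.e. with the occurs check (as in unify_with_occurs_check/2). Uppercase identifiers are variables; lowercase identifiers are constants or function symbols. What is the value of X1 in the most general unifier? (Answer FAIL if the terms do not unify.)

Decompose mk/2: X1 = Y2,  2 = 2.
Bind X1 := Y2; substituting into the one remaining equation that mentions X1 gives: mk(2, app(e, app(b, 4))) = mk(2, app(e, Y2)).
Delete trivial equation 2 = 2.
Decompose mk/2: 2 = 2,  app(e, app(b, 4)) = app(e, Y2).
Delete trivial equation 2 = 2.
Decompose app/2: e = e,  app(b, 4) = Y2.
Delete trivial equation e = e.
Bind Y2 := app(b, 4). Substituting into the earlier binding gives X1 := app(b, 4).
MGU = { X1 ↦ app(b, 4), Y2 ↦ app(b, 4) }, so X1 ↦ app(b, 4).

app(b, 4)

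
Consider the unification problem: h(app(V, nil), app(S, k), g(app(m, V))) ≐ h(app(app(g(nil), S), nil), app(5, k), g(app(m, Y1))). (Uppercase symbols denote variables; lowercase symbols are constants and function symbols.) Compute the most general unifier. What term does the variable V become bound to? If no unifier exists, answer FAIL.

app(g(nil), 5)

Decompose h/3: app(V, nil) ≐ app(app(g(nil), S), nil),  app(S, k) ≐ app(5, k),  g(app(m, V)) ≐ g(app(m, Y1)).
Decompose app/2: V ≐ app(g(nil), S),  nil ≐ nil.
Bind V := app(g(nil), S); substituting into the one remaining equation that mentions V gives: g(app(m, app(g(nil), S))) ≐ g(app(m, Y1)).
Delete trivial equation nil ≐ nil.
Decompose app/2: S ≐ 5,  k ≐ k.
Bind S := 5; substituting into the one remaining equation that mentions S gives: g(app(m, app(g(nil), 5))) ≐ g(app(m, Y1)). Substituting into the earlier binding gives V := app(g(nil), 5).
Delete trivial equation k ≐ k.
Decompose g/1: app(m, app(g(nil), 5)) ≐ app(m, Y1).
Decompose app/2: m ≐ m,  app(g(nil), 5) ≐ Y1.
Delete trivial equation m ≐ m.
Bind Y1 := app(g(nil), 5).
MGU = { V ↦ app(g(nil), 5), S ↦ 5, Y1 ↦ app(g(nil), 5) }, so V ↦ app(g(nil), 5).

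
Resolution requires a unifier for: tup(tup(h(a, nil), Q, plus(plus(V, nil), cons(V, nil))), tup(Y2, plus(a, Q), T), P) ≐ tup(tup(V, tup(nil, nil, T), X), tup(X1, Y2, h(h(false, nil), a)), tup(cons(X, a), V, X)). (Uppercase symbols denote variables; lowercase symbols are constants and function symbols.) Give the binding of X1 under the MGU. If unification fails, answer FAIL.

plus(a, tup(nil, nil, h(h(false, nil), a)))

Decompose tup/3: tup(h(a, nil), Q, plus(plus(V, nil), cons(V, nil))) ≐ tup(V, tup(nil, nil, T), X),  tup(Y2, plus(a, Q), T) ≐ tup(X1, Y2, h(h(false, nil), a)),  P ≐ tup(cons(X, a), V, X).
Decompose tup/3: h(a, nil) ≐ V,  Q ≐ tup(nil, nil, T),  plus(plus(V, nil), cons(V, nil)) ≐ X.
Bind V := h(a, nil); substituting into the 2 remaining equations that mention V gives: plus(plus(h(a, nil), nil), cons(h(a, nil), nil)) ≐ X,  P ≐ tup(cons(X, a), h(a, nil), X).
Bind Q := tup(nil, nil, T); substituting into the one remaining equation that mentions Q gives: tup(Y2, plus(a, tup(nil, nil, T)), T) ≐ tup(X1, Y2, h(h(false, nil), a)).
Bind X := plus(plus(h(a, nil), nil), cons(h(a, nil), nil)); substituting into the one remaining equation that mentions X gives: P ≐ tup(cons(plus(plus(h(a, nil), nil), cons(h(a, nil), nil)), a), h(a, nil), plus(plus(h(a, nil), nil), cons(h(a, nil), nil))).
Decompose tup/3: Y2 ≐ X1,  plus(a, tup(nil, nil, T)) ≐ Y2,  T ≐ h(h(false, nil), a).
Bind Y2 := X1; substituting into the one remaining equation that mentions Y2 gives: plus(a, tup(nil, nil, T)) ≐ X1.
Bind X1 := plus(a, tup(nil, nil, T)); no other remaining equation mentions X1. Substituting into the earlier binding gives Y2 := plus(a, tup(nil, nil, T)).
Bind T := h(h(false, nil), a); no other remaining equation mentions T. Substituting into the earlier bindings gives Q := tup(nil, nil, h(h(false, nil), a)), Y2 := plus(a, tup(nil, nil, h(h(false, nil), a))), X1 := plus(a, tup(nil, nil, h(h(false, nil), a))).
Bind P := tup(cons(plus(plus(h(a, nil), nil), cons(h(a, nil), nil)), a), h(a, nil), plus(plus(h(a, nil), nil), cons(h(a, nil), nil))).
MGU = { V -> h(a, nil), Q -> tup(nil, nil, h(h(false, nil), a)), X -> plus(plus(h(a, nil), nil), cons(h(a, nil), nil)), Y2 -> plus(a, tup(nil, nil, h(h(false, nil), a))), X1 -> plus(a, tup(nil, nil, h(h(false, nil), a))), T -> h(h(false, nil), a), P -> tup(cons(plus(plus(h(a, nil), nil), cons(h(a, nil), nil)), a), h(a, nil), plus(plus(h(a, nil), nil), cons(h(a, nil), nil))) }, so X1 -> plus(a, tup(nil, nil, h(h(false, nil), a))).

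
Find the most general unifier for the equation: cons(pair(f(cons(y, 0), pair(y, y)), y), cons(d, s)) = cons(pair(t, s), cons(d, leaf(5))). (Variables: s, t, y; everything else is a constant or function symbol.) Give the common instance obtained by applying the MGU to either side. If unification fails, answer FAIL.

Decompose cons/2: pair(f(cons(y, 0), pair(y, y)), y) = pair(t, s),  cons(d, s) = cons(d, leaf(5)).
Decompose pair/2: f(cons(y, 0), pair(y, y)) = t,  y = s.
Bind t := f(cons(y, 0), pair(y, y)); no other remaining equation mentions t.
Bind y := s; no other remaining equation mentions y. Substituting into the earlier binding gives t := f(cons(s, 0), pair(s, s)).
Decompose cons/2: d = d,  s = leaf(5).
Delete trivial equation d = d.
Bind s := leaf(5). Substituting into the earlier bindings gives t := f(cons(leaf(5), 0), pair(leaf(5), leaf(5))), y := leaf(5).
Applying the MGU to either side gives cons(pair(f(cons(leaf(5), 0), pair(leaf(5), leaf(5))), leaf(5)), cons(d, leaf(5))).

cons(pair(f(cons(leaf(5), 0), pair(leaf(5), leaf(5))), leaf(5)), cons(d, leaf(5)))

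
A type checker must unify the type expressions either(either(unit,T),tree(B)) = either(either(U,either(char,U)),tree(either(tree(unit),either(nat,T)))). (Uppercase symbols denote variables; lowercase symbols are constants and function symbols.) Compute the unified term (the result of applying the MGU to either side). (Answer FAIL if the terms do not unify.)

Decompose either/2: either(unit,T) = either(U,either(char,U)),  tree(B) = tree(either(tree(unit),either(nat,T))).
Decompose either/2: unit = U,  T = either(char,U).
Bind U := unit; substituting into the one remaining equation that mentions U gives: T = either(char,unit).
Bind T := either(char,unit); substituting into the remaining equation gives: tree(B) = tree(either(tree(unit),either(nat,either(char,unit)))).
Decompose tree/1: B = either(tree(unit),either(nat,either(char,unit))).
Bind B := either(tree(unit),either(nat,either(char,unit))).
Applying the MGU to either side gives either(either(unit,either(char,unit)),tree(either(tree(unit),either(nat,either(char,unit))))).

either(either(unit,either(char,unit)),tree(either(tree(unit),either(nat,either(char,unit)))))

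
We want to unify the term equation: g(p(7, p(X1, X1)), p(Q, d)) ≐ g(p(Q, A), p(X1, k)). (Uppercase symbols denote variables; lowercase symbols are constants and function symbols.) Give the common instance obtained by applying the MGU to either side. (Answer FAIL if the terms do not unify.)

FAIL

Decompose g/2: p(7, p(X1, X1)) ≐ p(Q, A),  p(Q, d) ≐ p(X1, k).
Decompose p/2: 7 ≐ Q,  p(X1, X1) ≐ A.
Bind Q := 7; substituting into the one remaining equation that mentions Q gives: p(7, d) ≐ p(X1, k).
Bind A := p(X1, X1); no other remaining equation mentions A.
Decompose p/2: 7 ≐ X1,  d ≐ k.
Bind X1 := 7; no other remaining equation mentions X1. Substituting into the earlier binding gives A := p(7, 7).
Clash: constants d and k differ; no unifier exists.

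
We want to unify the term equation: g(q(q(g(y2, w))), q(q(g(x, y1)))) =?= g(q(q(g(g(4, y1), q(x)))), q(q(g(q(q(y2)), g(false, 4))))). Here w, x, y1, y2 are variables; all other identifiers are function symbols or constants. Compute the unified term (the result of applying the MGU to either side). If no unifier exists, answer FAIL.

g(q(q(g(g(4, g(false, 4)), q(q(q(g(4, g(false, 4)))))))), q(q(g(q(q(g(4, g(false, 4)))), g(false, 4)))))

Decompose g/2: q(q(g(y2, w))) =?= q(q(g(g(4, y1), q(x)))),  q(q(g(x, y1))) =?= q(q(g(q(q(y2)), g(false, 4)))).
Decompose q/1: q(g(y2, w)) =?= q(g(g(4, y1), q(x))).
Decompose q/1: g(y2, w) =?= g(g(4, y1), q(x)).
Decompose g/2: y2 =?= g(4, y1),  w =?= q(x).
Bind y2 := g(4, y1); substituting into the one remaining equation that mentions y2 gives: q(q(g(x, y1))) =?= q(q(g(q(q(g(4, y1))), g(false, 4)))).
Bind w := q(x); no other remaining equation mentions w.
Decompose q/1: q(g(x, y1)) =?= q(g(q(q(g(4, y1))), g(false, 4))).
Decompose q/1: g(x, y1) =?= g(q(q(g(4, y1))), g(false, 4)).
Decompose g/2: x =?= q(q(g(4, y1))),  y1 =?= g(false, 4).
Bind x := q(q(g(4, y1))); no other remaining equation mentions x. Substituting into the earlier binding gives w := q(q(q(g(4, y1)))).
Bind y1 := g(false, 4). Substituting into the earlier bindings gives y2 := g(4, g(false, 4)), w := q(q(q(g(4, g(false, 4))))), x := q(q(g(4, g(false, 4)))).
Applying the MGU to either side gives g(q(q(g(g(4, g(false, 4)), q(q(q(g(4, g(false, 4)))))))), q(q(g(q(q(g(4, g(false, 4)))), g(false, 4))))).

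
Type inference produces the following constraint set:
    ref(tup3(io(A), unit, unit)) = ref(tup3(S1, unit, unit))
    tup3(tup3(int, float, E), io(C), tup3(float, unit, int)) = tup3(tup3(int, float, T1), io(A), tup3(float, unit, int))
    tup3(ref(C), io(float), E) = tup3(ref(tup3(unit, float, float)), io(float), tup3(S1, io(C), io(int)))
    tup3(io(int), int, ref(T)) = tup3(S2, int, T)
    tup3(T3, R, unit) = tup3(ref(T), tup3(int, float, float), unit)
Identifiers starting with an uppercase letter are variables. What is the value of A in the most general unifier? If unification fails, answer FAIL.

FAIL

Decompose ref/1: tup3(io(A), unit, unit) = tup3(S1, unit, unit).
Decompose tup3/3: io(A) = S1,  unit = unit,  unit = unit.
Bind S1 := io(A); substituting into the one remaining equation that mentions S1 gives: tup3(ref(C), io(float), E) = tup3(ref(tup3(unit, float, float)), io(float), tup3(io(A), io(C), io(int))).
Delete trivial equation unit = unit.
Delete trivial equation unit = unit.
Decompose tup3/3: tup3(int, float, E) = tup3(int, float, T1),  io(C) = io(A),  tup3(float, unit, int) = tup3(float, unit, int).
Decompose tup3/3: int = int,  float = float,  E = T1.
Delete trivial equation int = int.
Delete trivial equation float = float.
Bind E := T1; substituting into the one remaining equation that mentions E gives: tup3(ref(C), io(float), T1) = tup3(ref(tup3(unit, float, float)), io(float), tup3(io(A), io(C), io(int))).
Decompose io/1: C = A.
Bind C := A; substituting into the one remaining equation that mentions C gives: tup3(ref(A), io(float), T1) = tup3(ref(tup3(unit, float, float)), io(float), tup3(io(A), io(A), io(int))).
Delete trivial equation tup3(float, unit, int) = tup3(float, unit, int).
Decompose tup3/3: ref(A) = ref(tup3(unit, float, float)),  io(float) = io(float),  T1 = tup3(io(A), io(A), io(int)).
Decompose ref/1: A = tup3(unit, float, float).
Bind A := tup3(unit, float, float); substituting into the one remaining equation that mentions A gives: T1 = tup3(io(tup3(unit, float, float)), io(tup3(unit, float, float)), io(int)). Substituting into the earlier bindings gives S1 := io(tup3(unit, float, float)), C := tup3(unit, float, float).
Delete trivial equation io(float) = io(float).
Bind T1 := tup3(io(tup3(unit, float, float)), io(tup3(unit, float, float)), io(int)); no other remaining equation mentions T1. Substituting into the earlier binding gives E := tup3(io(tup3(unit, float, float)), io(tup3(unit, float, float)), io(int)).
Decompose tup3/3: io(int) = S2,  int = int,  ref(T) = T.
Bind S2 := io(int); no other remaining equation mentions S2.
Delete trivial equation int = int.
Occurs check fails: T occurs in ref(T); the equation T = ref(T) has no finite solution.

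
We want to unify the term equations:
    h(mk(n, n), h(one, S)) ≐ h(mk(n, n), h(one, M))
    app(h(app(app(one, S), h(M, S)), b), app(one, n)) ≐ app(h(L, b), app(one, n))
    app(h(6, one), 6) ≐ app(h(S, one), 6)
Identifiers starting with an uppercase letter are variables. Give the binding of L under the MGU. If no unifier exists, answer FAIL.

app(app(one, 6), h(6, 6))

Decompose h/2: mk(n, n) ≐ mk(n, n),  h(one, S) ≐ h(one, M).
Delete trivial equation mk(n, n) ≐ mk(n, n).
Decompose h/2: one ≐ one,  S ≐ M.
Delete trivial equation one ≐ one.
Bind S := M; substituting into the remaining equations gives: app(h(app(app(one, M), h(M, M)), b), app(one, n)) ≐ app(h(L, b), app(one, n)),  app(h(6, one), 6) ≐ app(h(M, one), 6).
Decompose app/2: h(app(app(one, M), h(M, M)), b) ≐ h(L, b),  app(one, n) ≐ app(one, n).
Decompose h/2: app(app(one, M), h(M, M)) ≐ L,  b ≐ b.
Bind L := app(app(one, M), h(M, M)); no other remaining equation mentions L.
Delete trivial equation b ≐ b.
Delete trivial equation app(one, n) ≐ app(one, n).
Decompose app/2: h(6, one) ≐ h(M, one),  6 ≐ 6.
Decompose h/2: 6 ≐ M,  one ≐ one.
Bind M := 6; no other remaining equation mentions M. Substituting into the earlier bindings gives S := 6, L := app(app(one, 6), h(6, 6)).
Delete trivial equation one ≐ one.
Delete trivial equation 6 ≐ 6.
MGU = { S -> 6, L -> app(app(one, 6), h(6, 6)), M -> 6 }, so L -> app(app(one, 6), h(6, 6)).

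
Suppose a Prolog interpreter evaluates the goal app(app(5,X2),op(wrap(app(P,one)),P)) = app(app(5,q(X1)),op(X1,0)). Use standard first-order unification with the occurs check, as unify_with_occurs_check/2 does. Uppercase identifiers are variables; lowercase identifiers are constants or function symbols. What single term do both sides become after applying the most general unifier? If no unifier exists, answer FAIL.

app(app(5,q(wrap(app(0,one)))),op(wrap(app(0,one)),0))

Decompose app/2: app(5,X2) = app(5,q(X1)),  op(wrap(app(P,one)),P) = op(X1,0).
Decompose app/2: 5 = 5,  X2 = q(X1).
Delete trivial equation 5 = 5.
Bind X2 := q(X1); no other remaining equation mentions X2.
Decompose op/2: wrap(app(P,one)) = X1,  P = 0.
Bind X1 := wrap(app(P,one)); no other remaining equation mentions X1. Substituting into the earlier binding gives X2 := q(wrap(app(P,one))).
Bind P := 0. Substituting into the earlier bindings gives X2 := q(wrap(app(0,one))), X1 := wrap(app(0,one)).
Applying the MGU to either side gives app(app(5,q(wrap(app(0,one)))),op(wrap(app(0,one)),0)).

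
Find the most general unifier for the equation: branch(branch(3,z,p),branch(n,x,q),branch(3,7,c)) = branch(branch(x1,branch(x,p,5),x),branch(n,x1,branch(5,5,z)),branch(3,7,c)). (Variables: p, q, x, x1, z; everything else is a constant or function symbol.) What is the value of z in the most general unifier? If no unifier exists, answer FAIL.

branch(3,3,5)

Decompose branch/3: branch(3,z,p) = branch(x1,branch(x,p,5),x),  branch(n,x,q) = branch(n,x1,branch(5,5,z)),  branch(3,7,c) = branch(3,7,c).
Decompose branch/3: 3 = x1,  z = branch(x,p,5),  p = x.
Bind x1 := 3; substituting into the one remaining equation that mentions x1 gives: branch(n,x,q) = branch(n,3,branch(5,5,z)).
Bind z := branch(x,p,5); substituting into the one remaining equation that mentions z gives: branch(n,x,q) = branch(n,3,branch(5,5,branch(x,p,5))).
Bind p := x; substituting into the one remaining equation that mentions p gives: branch(n,x,q) = branch(n,3,branch(5,5,branch(x,x,5))). Substituting into the earlier binding gives z := branch(x,x,5).
Decompose branch/3: n = n,  x = 3,  q = branch(5,5,branch(x,x,5)).
Delete trivial equation n = n.
Bind x := 3; substituting into the one remaining equation that mentions x gives: q = branch(5,5,branch(3,3,5)). Substituting into the earlier bindings gives z := branch(3,3,5), p := 3.
Bind q := branch(5,5,branch(3,3,5)); no other remaining equation mentions q.
Delete trivial equation branch(3,7,c) = branch(3,7,c).
MGU = { x1 := 3, z := branch(3,3,5), p := 3, x := 3, q := branch(5,5,branch(3,3,5)) }, so z := branch(3,3,5).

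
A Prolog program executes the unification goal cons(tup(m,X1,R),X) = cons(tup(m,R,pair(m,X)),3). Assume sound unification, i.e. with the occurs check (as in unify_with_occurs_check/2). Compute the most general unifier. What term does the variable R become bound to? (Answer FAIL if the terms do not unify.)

pair(m,3)

Decompose cons/2: tup(m,X1,R) = tup(m,R,pair(m,X)),  X = 3.
Decompose tup/3: m = m,  X1 = R,  R = pair(m,X).
Delete trivial equation m = m.
Bind X1 := R; no other remaining equation mentions X1.
Bind R := pair(m,X); no other remaining equation mentions R. Substituting into the earlier binding gives X1 := pair(m,X).
Bind X := 3. Substituting into the earlier bindings gives X1 := pair(m,3), R := pair(m,3).
MGU = { X1 = pair(m,3), R = pair(m,3), X = 3 }, so R = pair(m,3).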